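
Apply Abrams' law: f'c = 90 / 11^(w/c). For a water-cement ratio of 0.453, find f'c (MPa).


f'c = 90 / 11^0.453
= 90 / 2.963
= 30.37 MPa

30.37


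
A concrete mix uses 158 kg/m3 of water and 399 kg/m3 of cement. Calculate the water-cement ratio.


w/c = water / cement
w/c = 158 / 399 = 0.396

0.396


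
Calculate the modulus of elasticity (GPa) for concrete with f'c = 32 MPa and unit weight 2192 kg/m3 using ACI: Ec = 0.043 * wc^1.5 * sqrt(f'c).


Ec = 0.043 * 2192^1.5 * sqrt(32) / 1000
= 24.96 GPa

24.96


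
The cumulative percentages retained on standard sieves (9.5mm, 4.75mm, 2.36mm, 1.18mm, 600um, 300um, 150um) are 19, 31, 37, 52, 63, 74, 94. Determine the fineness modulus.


FM = sum(cumulative % retained) / 100
= 370 / 100
= 3.7

3.7


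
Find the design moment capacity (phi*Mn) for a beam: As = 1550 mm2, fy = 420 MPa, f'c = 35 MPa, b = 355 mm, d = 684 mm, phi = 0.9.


a = As * fy / (0.85 * f'c * b)
= 1550 * 420 / (0.85 * 35 * 355)
= 61.6404 mm
Mn = As * fy * (d - a/2) / 10^6
= 425.22 kN-m
phi*Mn = 0.9 * 425.22 = 382.7 kN-m

382.7


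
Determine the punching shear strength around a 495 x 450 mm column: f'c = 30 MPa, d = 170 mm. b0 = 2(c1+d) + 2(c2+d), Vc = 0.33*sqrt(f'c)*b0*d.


b0 = 2*(495 + 170) + 2*(450 + 170) = 2570 mm
Vc = 0.33 * sqrt(30) * 2570 * 170 / 1000
= 789.69 kN

789.69


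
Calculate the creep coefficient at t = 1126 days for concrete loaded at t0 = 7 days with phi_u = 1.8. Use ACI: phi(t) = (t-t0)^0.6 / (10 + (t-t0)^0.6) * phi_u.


dt = 1126 - 7 = 1119
phi = 1119^0.6 / (10 + 1119^0.6) * 1.8
= 1.568

1.568


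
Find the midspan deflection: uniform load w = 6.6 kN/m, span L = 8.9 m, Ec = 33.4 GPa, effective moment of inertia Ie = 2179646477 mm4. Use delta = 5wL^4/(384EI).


Convert: L = 8.9 m = 8900 mm, Ec = 33.4 GPa = 33400 MPa
delta = 5 * 6.6 * 8900^4 / (384 * 33400 * 2179646477)
= 7.41 mm

7.41


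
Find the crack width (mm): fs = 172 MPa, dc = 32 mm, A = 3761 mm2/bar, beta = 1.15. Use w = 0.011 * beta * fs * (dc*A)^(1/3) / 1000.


w = 0.011 * beta * fs * (dc * A)^(1/3) / 1000
= 0.011 * 1.15 * 172 * (32 * 3761)^(1/3) / 1000
= 0.107 mm

0.107


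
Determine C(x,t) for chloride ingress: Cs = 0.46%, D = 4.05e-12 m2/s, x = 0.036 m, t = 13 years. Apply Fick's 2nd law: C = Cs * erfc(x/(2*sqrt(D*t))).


t_seconds = 13 * 365.25 * 24 * 3600 = 410248800.0 s
arg = 0.036 / (2 * sqrt(4.05e-12 * 410248800.0))
= 0.4416
erfc(0.4416) = 0.5323
C = 0.46 * 0.5323 = 0.2449%

0.2449


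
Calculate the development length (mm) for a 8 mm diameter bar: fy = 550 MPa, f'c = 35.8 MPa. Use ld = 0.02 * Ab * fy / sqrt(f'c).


Ab = pi * 8^2 / 4 = 50.265 mm2
ld = 0.02 * 50.265 * 550 / sqrt(35.8)
= 92.4 mm

92.4


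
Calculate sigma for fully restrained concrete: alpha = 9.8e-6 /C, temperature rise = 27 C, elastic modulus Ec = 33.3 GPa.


sigma = alpha * dT * Ec
= 9.8e-6 * 27 * 33.3 * 1000
= 8.811 MPa

8.811


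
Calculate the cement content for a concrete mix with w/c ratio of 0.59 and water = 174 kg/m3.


Cement = water / (w/c)
= 174 / 0.59
= 294.9 kg/m3

294.9


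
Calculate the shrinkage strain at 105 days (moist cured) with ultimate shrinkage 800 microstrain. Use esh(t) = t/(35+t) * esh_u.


esh(105) = 105 / (35 + 105) * 800
= 105 / 140 * 800
= 600.0 microstrain

600.0


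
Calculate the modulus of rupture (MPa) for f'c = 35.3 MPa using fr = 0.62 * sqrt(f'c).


fr = 0.62 * sqrt(35.3)
= 3.684 MPa

3.684


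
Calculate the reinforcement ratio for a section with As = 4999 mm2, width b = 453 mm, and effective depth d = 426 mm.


rho = As / (b * d)
= 4999 / (453 * 426)
= 0.0259

0.0259


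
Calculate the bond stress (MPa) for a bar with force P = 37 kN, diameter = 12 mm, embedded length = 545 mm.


u = P / (pi * db * ld)
= 37 * 1000 / (pi * 12 * 545)
= 1.801 MPa

1.801


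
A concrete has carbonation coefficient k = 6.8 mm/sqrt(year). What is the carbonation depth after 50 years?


depth = k * sqrt(t)
= 6.8 * sqrt(50)
= 48.08 mm

48.08


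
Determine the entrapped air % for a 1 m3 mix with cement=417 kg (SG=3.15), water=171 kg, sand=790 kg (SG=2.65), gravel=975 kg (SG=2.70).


Vol cement = 417 / (3.15 * 1000) = 0.132381 m3
Vol water = 171 / 1000 = 0.171 m3
Vol sand = 790 / (2.65 * 1000) = 0.298113 m3
Vol gravel = 975 / (2.70 * 1000) = 0.361111 m3
Total solid + water volume = 0.962605 m3
Air = (1 - 0.962605) * 100 = 3.74%

3.74


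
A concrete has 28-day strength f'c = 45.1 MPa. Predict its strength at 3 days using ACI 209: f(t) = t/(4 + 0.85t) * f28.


f(3) = 3 / (4 + 0.85 * 3) * 45.1
= 3 / 6.55 * 45.1
= 20.66 MPa

20.66


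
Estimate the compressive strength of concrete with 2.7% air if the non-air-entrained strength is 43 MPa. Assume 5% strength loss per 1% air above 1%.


Strength loss = (2.7 - 1) * 5 = 8.5%
f'c = 43 * (1 - 8.5/100)
= 39.34 MPa

39.34


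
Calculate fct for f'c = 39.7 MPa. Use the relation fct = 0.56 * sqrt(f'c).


fct = 0.56 * sqrt(39.7)
= 0.56 * 6.301
= 3.528 MPa

3.528


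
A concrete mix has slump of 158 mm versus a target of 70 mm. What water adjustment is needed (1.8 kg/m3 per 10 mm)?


Difference = 70 - 158 = -88 mm
Water adjustment = -88 * 1.8 / 10 = -15.8 kg/m3

-15.8


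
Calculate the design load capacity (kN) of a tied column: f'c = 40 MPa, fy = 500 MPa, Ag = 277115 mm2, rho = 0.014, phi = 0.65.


Ast = rho * Ag = 0.014 * 277115 = 3879.61 mm2
phi*Pn = 0.65 * 0.80 * (0.85 * 40 * (277115 - 3879.61) + 500 * 3879.61) / 1000
= 5839.5 kN

5839.5


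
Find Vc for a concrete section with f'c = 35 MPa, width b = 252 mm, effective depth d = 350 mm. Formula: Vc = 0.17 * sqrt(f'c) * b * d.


Vc = 0.17 * sqrt(35) * 252 * 350 / 1000
= 88.71 kN

88.71


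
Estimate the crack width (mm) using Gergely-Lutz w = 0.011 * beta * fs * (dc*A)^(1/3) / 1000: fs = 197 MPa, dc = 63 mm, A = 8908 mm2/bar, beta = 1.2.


w = 0.011 * beta * fs * (dc * A)^(1/3) / 1000
= 0.011 * 1.2 * 197 * (63 * 8908)^(1/3) / 1000
= 0.214 mm

0.214


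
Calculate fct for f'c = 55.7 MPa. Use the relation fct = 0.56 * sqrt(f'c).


fct = 0.56 * sqrt(55.7)
= 0.56 * 7.463
= 4.179 MPa

4.179


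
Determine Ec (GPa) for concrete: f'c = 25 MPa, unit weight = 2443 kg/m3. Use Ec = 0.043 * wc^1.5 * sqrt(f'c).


Ec = 0.043 * 2443^1.5 * sqrt(25) / 1000
= 25.96 GPa

25.96


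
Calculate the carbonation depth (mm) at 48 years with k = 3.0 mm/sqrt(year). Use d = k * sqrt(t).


depth = k * sqrt(t)
= 3.0 * sqrt(48)
= 20.78 mm

20.78


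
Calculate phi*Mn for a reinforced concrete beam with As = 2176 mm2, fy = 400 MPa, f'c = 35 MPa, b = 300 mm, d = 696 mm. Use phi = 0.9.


a = As * fy / (0.85 * f'c * b)
= 2176 * 400 / (0.85 * 35 * 300)
= 97.5238 mm
Mn = As * fy * (d - a/2) / 10^6
= 563.356 kN-m
phi*Mn = 0.9 * 563.356 = 507.02 kN-m

507.02


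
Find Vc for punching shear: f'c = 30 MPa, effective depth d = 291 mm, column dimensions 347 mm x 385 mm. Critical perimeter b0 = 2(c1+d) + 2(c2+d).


b0 = 2*(347 + 291) + 2*(385 + 291) = 2628 mm
Vc = 0.33 * sqrt(30) * 2628 * 291 / 1000
= 1382.27 kN

1382.27


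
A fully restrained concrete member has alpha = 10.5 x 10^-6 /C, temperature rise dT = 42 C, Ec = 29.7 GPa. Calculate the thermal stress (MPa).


sigma = alpha * dT * Ec
= 10.5e-6 * 42 * 29.7 * 1000
= 13.098 MPa

13.098


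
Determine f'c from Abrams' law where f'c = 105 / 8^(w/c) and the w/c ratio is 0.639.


f'c = 105 / 8^0.639
= 105 / 3.776
= 27.8 MPa

27.8


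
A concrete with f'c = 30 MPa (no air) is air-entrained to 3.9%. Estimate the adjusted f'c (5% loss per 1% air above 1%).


Strength loss = (3.9 - 1) * 5 = 14.5%
f'c = 30 * (1 - 14.5/100)
= 25.65 MPa

25.65


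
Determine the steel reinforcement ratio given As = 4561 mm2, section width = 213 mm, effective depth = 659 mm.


rho = As / (b * d)
= 4561 / (213 * 659)
= 0.0325

0.0325


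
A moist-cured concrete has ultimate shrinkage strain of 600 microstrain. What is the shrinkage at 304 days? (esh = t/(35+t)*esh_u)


esh(304) = 304 / (35 + 304) * 600
= 304 / 339 * 600
= 538.1 microstrain

538.1


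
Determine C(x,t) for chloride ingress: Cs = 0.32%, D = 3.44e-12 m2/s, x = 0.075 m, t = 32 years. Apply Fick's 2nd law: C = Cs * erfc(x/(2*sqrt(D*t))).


t_seconds = 32 * 365.25 * 24 * 3600 = 1009843200.0 s
arg = 0.075 / (2 * sqrt(3.44e-12 * 1009843200.0))
= 0.6362
erfc(0.6362) = 0.3682
C = 0.32 * 0.3682 = 0.1178%

0.1178


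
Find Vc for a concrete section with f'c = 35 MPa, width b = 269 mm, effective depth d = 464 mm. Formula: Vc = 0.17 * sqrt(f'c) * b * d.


Vc = 0.17 * sqrt(35) * 269 * 464 / 1000
= 125.53 kN

125.53


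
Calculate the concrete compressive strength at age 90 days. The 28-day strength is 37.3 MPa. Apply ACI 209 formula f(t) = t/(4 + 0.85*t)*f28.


f(90) = 90 / (4 + 0.85 * 90) * 37.3
= 90 / 80.5 * 37.3
= 41.7 MPa

41.7


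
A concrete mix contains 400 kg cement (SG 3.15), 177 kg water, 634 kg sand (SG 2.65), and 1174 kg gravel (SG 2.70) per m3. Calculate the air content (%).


Vol cement = 400 / (3.15 * 1000) = 0.126984 m3
Vol water = 177 / 1000 = 0.177 m3
Vol sand = 634 / (2.65 * 1000) = 0.239245 m3
Vol gravel = 1174 / (2.70 * 1000) = 0.434815 m3
Total solid + water volume = 0.978044 m3
Air = (1 - 0.978044) * 100 = 2.2%

2.2


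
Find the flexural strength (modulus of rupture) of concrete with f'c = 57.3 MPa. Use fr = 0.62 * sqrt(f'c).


fr = 0.62 * sqrt(57.3)
= 4.693 MPa

4.693


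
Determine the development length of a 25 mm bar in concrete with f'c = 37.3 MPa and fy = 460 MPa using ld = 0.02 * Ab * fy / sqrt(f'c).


Ab = pi * 25^2 / 4 = 490.874 mm2
ld = 0.02 * 490.874 * 460 / sqrt(37.3)
= 739.4 mm

739.4


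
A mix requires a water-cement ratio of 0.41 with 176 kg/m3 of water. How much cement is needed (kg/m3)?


Cement = water / (w/c)
= 176 / 0.41
= 429.3 kg/m3

429.3


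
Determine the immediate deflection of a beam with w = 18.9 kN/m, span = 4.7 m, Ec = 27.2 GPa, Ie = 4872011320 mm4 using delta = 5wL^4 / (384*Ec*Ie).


Convert: L = 4.7 m = 4700 mm, Ec = 27.2 GPa = 27200 MPa
delta = 5 * 18.9 * 4700^4 / (384 * 27200 * 4872011320)
= 0.91 mm

0.91


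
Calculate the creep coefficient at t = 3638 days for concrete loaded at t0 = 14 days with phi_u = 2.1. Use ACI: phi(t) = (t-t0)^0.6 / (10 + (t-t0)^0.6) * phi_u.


dt = 3638 - 14 = 3624
phi = 3624^0.6 / (10 + 3624^0.6) * 2.1
= 1.957

1.957


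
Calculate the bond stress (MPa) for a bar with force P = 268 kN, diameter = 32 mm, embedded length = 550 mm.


u = P / (pi * db * ld)
= 268 * 1000 / (pi * 32 * 550)
= 4.847 MPa

4.847


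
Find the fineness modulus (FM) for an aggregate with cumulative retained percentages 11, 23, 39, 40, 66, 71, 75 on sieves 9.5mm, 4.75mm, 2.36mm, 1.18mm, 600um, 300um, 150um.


FM = sum(cumulative % retained) / 100
= 325 / 100
= 3.25

3.25


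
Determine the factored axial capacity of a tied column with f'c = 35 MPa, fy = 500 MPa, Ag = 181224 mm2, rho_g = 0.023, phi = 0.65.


Ast = rho * Ag = 0.023 * 181224 = 4168.152 mm2
phi*Pn = 0.65 * 0.80 * (0.85 * 35 * (181224 - 4168.152) + 500 * 4168.152) / 1000
= 3822.77 kN

3822.77


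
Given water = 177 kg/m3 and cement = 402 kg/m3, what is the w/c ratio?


w/c = water / cement
w/c = 177 / 402 = 0.44

0.44


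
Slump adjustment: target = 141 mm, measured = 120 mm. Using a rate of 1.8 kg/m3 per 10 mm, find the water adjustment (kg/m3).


Difference = 141 - 120 = 21 mm
Water adjustment = 21 * 1.8 / 10 = 3.8 kg/m3

3.8


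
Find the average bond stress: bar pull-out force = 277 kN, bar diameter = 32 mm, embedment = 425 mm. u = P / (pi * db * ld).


u = P / (pi * db * ld)
= 277 * 1000 / (pi * 32 * 425)
= 6.483 MPa

6.483


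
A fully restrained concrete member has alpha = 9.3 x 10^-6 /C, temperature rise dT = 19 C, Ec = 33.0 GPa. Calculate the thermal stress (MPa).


sigma = alpha * dT * Ec
= 9.3e-6 * 19 * 33.0 * 1000
= 5.831 MPa

5.831


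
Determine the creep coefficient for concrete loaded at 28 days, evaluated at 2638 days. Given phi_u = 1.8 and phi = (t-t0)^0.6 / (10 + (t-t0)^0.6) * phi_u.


dt = 2638 - 28 = 2610
phi = 2610^0.6 / (10 + 2610^0.6) * 1.8
= 1.653

1.653


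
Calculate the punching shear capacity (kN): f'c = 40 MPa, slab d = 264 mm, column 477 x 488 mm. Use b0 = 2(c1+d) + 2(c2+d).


b0 = 2*(477 + 264) + 2*(488 + 264) = 2986 mm
Vc = 0.33 * sqrt(40) * 2986 * 264 / 1000
= 1645.27 kN

1645.27


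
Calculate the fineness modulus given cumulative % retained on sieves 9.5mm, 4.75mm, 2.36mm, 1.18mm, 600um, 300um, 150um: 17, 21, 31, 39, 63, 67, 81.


FM = sum(cumulative % retained) / 100
= 319 / 100
= 3.19

3.19


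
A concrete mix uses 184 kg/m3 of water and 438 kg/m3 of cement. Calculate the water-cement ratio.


w/c = water / cement
w/c = 184 / 438 = 0.42

0.42


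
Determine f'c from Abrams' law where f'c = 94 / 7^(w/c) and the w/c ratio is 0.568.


f'c = 94 / 7^0.568
= 94 / 3.02
= 31.13 MPa

31.13


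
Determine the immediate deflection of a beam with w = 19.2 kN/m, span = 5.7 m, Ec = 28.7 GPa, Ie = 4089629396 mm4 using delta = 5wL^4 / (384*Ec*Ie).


Convert: L = 5.7 m = 5700 mm, Ec = 28.7 GPa = 28700 MPa
delta = 5 * 19.2 * 5700^4 / (384 * 28700 * 4089629396)
= 2.25 mm

2.25


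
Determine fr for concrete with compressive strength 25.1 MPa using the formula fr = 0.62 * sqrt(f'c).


fr = 0.62 * sqrt(25.1)
= 3.106 MPa

3.106


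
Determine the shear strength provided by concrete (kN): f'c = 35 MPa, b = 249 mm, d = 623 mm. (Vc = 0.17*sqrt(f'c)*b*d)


Vc = 0.17 * sqrt(35) * 249 * 623 / 1000
= 156.02 kN

156.02


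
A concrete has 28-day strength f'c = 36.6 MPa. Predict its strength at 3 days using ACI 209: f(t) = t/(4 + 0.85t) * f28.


f(3) = 3 / (4 + 0.85 * 3) * 36.6
= 3 / 6.55 * 36.6
= 16.76 MPa

16.76


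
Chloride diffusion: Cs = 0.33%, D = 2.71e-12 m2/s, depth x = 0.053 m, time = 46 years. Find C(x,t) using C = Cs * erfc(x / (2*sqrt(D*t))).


t_seconds = 46 * 365.25 * 24 * 3600 = 1451649600.0 s
arg = 0.053 / (2 * sqrt(2.71e-12 * 1451649600.0))
= 0.4225
erfc(0.4225) = 0.5502
C = 0.33 * 0.5502 = 0.1816%

0.1816


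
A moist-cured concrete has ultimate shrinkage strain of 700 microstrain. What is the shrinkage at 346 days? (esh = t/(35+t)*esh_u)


esh(346) = 346 / (35 + 346) * 700
= 346 / 381 * 700
= 635.7 microstrain

635.7


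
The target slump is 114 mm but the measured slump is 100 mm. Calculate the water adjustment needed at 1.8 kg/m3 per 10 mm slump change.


Difference = 114 - 100 = 14 mm
Water adjustment = 14 * 1.8 / 10 = 2.5 kg/m3

2.5


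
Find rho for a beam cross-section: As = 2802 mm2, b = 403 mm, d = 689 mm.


rho = As / (b * d)
= 2802 / (403 * 689)
= 0.0101

0.0101


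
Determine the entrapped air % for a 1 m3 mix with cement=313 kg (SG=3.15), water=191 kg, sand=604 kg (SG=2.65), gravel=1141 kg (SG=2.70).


Vol cement = 313 / (3.15 * 1000) = 0.099365 m3
Vol water = 191 / 1000 = 0.191 m3
Vol sand = 604 / (2.65 * 1000) = 0.227925 m3
Vol gravel = 1141 / (2.70 * 1000) = 0.422593 m3
Total solid + water volume = 0.940882 m3
Air = (1 - 0.940882) * 100 = 5.91%

5.91


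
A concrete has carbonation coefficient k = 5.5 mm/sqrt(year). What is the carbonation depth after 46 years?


depth = k * sqrt(t)
= 5.5 * sqrt(46)
= 37.3 mm

37.3


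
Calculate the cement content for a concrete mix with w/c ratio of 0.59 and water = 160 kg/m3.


Cement = water / (w/c)
= 160 / 0.59
= 271.2 kg/m3

271.2


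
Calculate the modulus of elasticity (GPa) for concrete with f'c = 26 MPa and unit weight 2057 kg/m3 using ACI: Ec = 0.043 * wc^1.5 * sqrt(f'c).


Ec = 0.043 * 2057^1.5 * sqrt(26) / 1000
= 20.46 GPa

20.46


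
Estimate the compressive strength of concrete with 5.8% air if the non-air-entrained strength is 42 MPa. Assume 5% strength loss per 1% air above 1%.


Strength loss = (5.8 - 1) * 5 = 24.0%
f'c = 42 * (1 - 24.0/100)
= 31.92 MPa

31.92


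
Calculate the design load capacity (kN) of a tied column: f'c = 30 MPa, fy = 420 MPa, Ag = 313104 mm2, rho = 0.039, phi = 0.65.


Ast = rho * Ag = 0.039 * 313104 = 12211.056 mm2
phi*Pn = 0.65 * 0.80 * (0.85 * 30 * (313104 - 12211.056) + 420 * 12211.056) / 1000
= 6656.74 kN

6656.74


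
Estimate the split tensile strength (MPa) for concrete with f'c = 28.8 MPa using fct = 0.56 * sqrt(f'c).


fct = 0.56 * sqrt(28.8)
= 0.56 * 5.367
= 3.005 MPa

3.005


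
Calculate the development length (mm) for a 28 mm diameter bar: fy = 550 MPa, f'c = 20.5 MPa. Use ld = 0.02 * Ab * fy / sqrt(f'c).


Ab = pi * 28^2 / 4 = 615.752 mm2
ld = 0.02 * 615.752 * 550 / sqrt(20.5)
= 1496.0 mm

1496.0


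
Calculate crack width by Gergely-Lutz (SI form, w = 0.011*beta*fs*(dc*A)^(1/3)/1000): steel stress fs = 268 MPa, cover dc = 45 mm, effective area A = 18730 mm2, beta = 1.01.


w = 0.011 * beta * fs * (dc * A)^(1/3) / 1000
= 0.011 * 1.01 * 268 * (45 * 18730)^(1/3) / 1000
= 0.281 mm

0.281


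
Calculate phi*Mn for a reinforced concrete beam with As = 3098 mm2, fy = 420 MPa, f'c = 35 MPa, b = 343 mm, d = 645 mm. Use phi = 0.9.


a = As * fy / (0.85 * f'c * b)
= 3098 * 420 / (0.85 * 35 * 343)
= 127.5116 mm
Mn = As * fy * (d - a/2) / 10^6
= 756.2917 kN-m
phi*Mn = 0.9 * 756.2917 = 680.66 kN-m

680.66


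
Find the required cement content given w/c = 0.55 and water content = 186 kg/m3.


Cement = water / (w/c)
= 186 / 0.55
= 338.2 kg/m3

338.2


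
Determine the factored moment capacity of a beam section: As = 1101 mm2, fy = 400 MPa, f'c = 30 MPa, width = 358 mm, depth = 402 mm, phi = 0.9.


a = As * fy / (0.85 * f'c * b)
= 1101 * 400 / (0.85 * 30 * 358)
= 48.2419 mm
Mn = As * fy * (d - a/2) / 10^6
= 166.4179 kN-m
phi*Mn = 0.9 * 166.4179 = 149.78 kN-m

149.78


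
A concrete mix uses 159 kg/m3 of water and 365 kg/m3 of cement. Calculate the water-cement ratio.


w/c = water / cement
w/c = 159 / 365 = 0.436

0.436


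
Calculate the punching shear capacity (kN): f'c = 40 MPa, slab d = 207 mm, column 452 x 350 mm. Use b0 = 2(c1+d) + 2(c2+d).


b0 = 2*(452 + 207) + 2*(350 + 207) = 2432 mm
Vc = 0.33 * sqrt(40) * 2432 * 207 / 1000
= 1050.7 kN

1050.7


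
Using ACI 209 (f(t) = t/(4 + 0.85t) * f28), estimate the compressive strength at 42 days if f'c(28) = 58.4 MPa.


f(42) = 42 / (4 + 0.85 * 42) * 58.4
= 42 / 39.7 * 58.4
= 61.78 MPa

61.78


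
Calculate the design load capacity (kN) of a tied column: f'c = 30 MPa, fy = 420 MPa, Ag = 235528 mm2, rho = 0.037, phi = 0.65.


Ast = rho * Ag = 0.037 * 235528 = 8714.536 mm2
phi*Pn = 0.65 * 0.80 * (0.85 * 30 * (235528 - 8714.536) + 420 * 8714.536) / 1000
= 4910.8 kN

4910.8


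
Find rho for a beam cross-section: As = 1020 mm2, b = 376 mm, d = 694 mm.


rho = As / (b * d)
= 1020 / (376 * 694)
= 0.0039

0.0039


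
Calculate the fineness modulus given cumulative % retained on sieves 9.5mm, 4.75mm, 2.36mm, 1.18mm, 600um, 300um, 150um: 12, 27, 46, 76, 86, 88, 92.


FM = sum(cumulative % retained) / 100
= 427 / 100
= 4.27

4.27


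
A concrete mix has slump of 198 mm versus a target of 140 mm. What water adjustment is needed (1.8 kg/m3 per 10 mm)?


Difference = 140 - 198 = -58 mm
Water adjustment = -58 * 1.8 / 10 = -10.4 kg/m3

-10.4


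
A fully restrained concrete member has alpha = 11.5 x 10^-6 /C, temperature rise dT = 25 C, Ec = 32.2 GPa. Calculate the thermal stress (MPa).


sigma = alpha * dT * Ec
= 11.5e-6 * 25 * 32.2 * 1000
= 9.258 MPa

9.258


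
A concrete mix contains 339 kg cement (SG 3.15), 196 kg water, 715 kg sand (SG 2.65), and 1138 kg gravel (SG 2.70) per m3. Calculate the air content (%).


Vol cement = 339 / (3.15 * 1000) = 0.107619 m3
Vol water = 196 / 1000 = 0.196 m3
Vol sand = 715 / (2.65 * 1000) = 0.269811 m3
Vol gravel = 1138 / (2.70 * 1000) = 0.421481 m3
Total solid + water volume = 0.994912 m3
Air = (1 - 0.994912) * 100 = 0.51%

0.51


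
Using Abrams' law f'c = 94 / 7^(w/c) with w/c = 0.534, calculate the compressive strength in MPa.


f'c = 94 / 7^0.534
= 94 / 2.827
= 33.25 MPa

33.25


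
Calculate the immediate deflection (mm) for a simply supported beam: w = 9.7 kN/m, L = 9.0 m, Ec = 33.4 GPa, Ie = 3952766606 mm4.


Convert: L = 9.0 m = 9000 mm, Ec = 33.4 GPa = 33400 MPa
delta = 5 * 9.7 * 9000^4 / (384 * 33400 * 3952766606)
= 6.28 mm

6.28


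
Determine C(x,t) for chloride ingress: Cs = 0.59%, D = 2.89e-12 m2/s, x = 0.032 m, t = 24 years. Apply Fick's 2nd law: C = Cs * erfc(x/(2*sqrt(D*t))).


t_seconds = 24 * 365.25 * 24 * 3600 = 757382400.0 s
arg = 0.032 / (2 * sqrt(2.89e-12 * 757382400.0))
= 0.342
erfc(0.342) = 0.6286
C = 0.59 * 0.6286 = 0.3709%

0.3709


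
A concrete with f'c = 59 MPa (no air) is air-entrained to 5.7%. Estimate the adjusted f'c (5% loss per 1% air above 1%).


Strength loss = (5.7 - 1) * 5 = 23.5%
f'c = 59 * (1 - 23.5/100)
= 45.13 MPa

45.13


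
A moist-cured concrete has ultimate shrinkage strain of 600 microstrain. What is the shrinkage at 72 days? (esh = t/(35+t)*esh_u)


esh(72) = 72 / (35 + 72) * 600
= 72 / 107 * 600
= 403.7 microstrain

403.7


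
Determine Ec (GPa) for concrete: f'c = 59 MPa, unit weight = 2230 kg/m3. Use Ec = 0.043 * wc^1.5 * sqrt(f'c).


Ec = 0.043 * 2230^1.5 * sqrt(59) / 1000
= 34.78 GPa

34.78


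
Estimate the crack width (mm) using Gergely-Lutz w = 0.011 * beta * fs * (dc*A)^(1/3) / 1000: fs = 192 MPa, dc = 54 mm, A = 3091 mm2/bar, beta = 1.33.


w = 0.011 * beta * fs * (dc * A)^(1/3) / 1000
= 0.011 * 1.33 * 192 * (54 * 3091)^(1/3) / 1000
= 0.155 mm

0.155


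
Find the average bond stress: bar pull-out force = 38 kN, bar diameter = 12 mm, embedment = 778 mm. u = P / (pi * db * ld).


u = P / (pi * db * ld)
= 38 * 1000 / (pi * 12 * 778)
= 1.296 MPa

1.296


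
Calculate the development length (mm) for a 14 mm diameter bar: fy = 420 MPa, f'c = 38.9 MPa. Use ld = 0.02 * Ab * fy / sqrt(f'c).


Ab = pi * 14^2 / 4 = 153.938 mm2
ld = 0.02 * 153.938 * 420 / sqrt(38.9)
= 207.3 mm

207.3


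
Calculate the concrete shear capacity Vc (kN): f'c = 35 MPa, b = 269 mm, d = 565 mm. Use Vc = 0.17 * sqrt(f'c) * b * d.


Vc = 0.17 * sqrt(35) * 269 * 565 / 1000
= 152.86 kN

152.86


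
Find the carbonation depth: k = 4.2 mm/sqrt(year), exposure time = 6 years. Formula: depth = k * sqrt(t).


depth = k * sqrt(t)
= 4.2 * sqrt(6)
= 10.29 mm

10.29


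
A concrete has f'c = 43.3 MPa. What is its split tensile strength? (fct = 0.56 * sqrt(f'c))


fct = 0.56 * sqrt(43.3)
= 0.56 * 6.58
= 3.685 MPa

3.685


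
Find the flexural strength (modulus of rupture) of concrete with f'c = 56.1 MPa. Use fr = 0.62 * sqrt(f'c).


fr = 0.62 * sqrt(56.1)
= 4.644 MPa

4.644


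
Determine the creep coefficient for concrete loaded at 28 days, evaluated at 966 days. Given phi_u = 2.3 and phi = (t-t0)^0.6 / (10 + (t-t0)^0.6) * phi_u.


dt = 966 - 28 = 938
phi = 938^0.6 / (10 + 938^0.6) * 2.3
= 1.975

1.975


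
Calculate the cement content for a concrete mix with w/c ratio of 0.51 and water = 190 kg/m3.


Cement = water / (w/c)
= 190 / 0.51
= 372.5 kg/m3

372.5


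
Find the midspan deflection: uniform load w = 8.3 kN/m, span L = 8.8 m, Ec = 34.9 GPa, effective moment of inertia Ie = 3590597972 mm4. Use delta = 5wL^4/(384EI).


Convert: L = 8.8 m = 8800 mm, Ec = 34.9 GPa = 34900 MPa
delta = 5 * 8.3 * 8800^4 / (384 * 34900 * 3590597972)
= 5.17 mm

5.17


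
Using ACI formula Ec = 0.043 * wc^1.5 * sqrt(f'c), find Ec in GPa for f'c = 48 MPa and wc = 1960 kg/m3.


Ec = 0.043 * 1960^1.5 * sqrt(48) / 1000
= 25.85 GPa

25.85


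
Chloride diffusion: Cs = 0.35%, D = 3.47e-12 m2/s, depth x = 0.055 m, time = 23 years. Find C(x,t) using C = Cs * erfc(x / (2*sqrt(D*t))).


t_seconds = 23 * 365.25 * 24 * 3600 = 725824800.0 s
arg = 0.055 / (2 * sqrt(3.47e-12 * 725824800.0))
= 0.548
erfc(0.548) = 0.4384
C = 0.35 * 0.4384 = 0.1534%

0.1534


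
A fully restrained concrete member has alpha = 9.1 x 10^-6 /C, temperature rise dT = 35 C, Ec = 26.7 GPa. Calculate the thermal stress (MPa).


sigma = alpha * dT * Ec
= 9.1e-6 * 35 * 26.7 * 1000
= 8.504 MPa

8.504


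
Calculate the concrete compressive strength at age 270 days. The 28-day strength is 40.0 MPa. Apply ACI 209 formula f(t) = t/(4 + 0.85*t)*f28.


f(270) = 270 / (4 + 0.85 * 270) * 40.0
= 270 / 233.5 * 40.0
= 46.25 MPa

46.25


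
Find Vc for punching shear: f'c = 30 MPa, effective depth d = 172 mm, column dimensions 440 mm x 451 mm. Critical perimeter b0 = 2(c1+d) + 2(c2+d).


b0 = 2*(440 + 172) + 2*(451 + 172) = 2470 mm
Vc = 0.33 * sqrt(30) * 2470 * 172 / 1000
= 767.89 kN

767.89


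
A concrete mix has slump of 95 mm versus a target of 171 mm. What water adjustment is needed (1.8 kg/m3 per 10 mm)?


Difference = 171 - 95 = 76 mm
Water adjustment = 76 * 1.8 / 10 = 13.7 kg/m3

13.7


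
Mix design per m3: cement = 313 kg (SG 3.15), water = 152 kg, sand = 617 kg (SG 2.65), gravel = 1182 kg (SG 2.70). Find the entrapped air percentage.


Vol cement = 313 / (3.15 * 1000) = 0.099365 m3
Vol water = 152 / 1000 = 0.152 m3
Vol sand = 617 / (2.65 * 1000) = 0.23283 m3
Vol gravel = 1182 / (2.70 * 1000) = 0.437778 m3
Total solid + water volume = 0.921973 m3
Air = (1 - 0.921973) * 100 = 7.8%

7.8


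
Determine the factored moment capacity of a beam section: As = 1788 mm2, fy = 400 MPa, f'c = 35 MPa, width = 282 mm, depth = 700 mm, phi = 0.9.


a = As * fy / (0.85 * f'c * b)
= 1788 * 400 / (0.85 * 35 * 282)
= 85.2494 mm
Mn = As * fy * (d - a/2) / 10^6
= 470.1548 kN-m
phi*Mn = 0.9 * 470.1548 = 423.14 kN-m

423.14


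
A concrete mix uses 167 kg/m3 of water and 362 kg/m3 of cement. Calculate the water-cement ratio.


w/c = water / cement
w/c = 167 / 362 = 0.461

0.461


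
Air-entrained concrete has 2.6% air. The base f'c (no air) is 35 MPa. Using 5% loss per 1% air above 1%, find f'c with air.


Strength loss = (2.6 - 1) * 5 = 8.0%
f'c = 35 * (1 - 8.0/100)
= 32.2 MPa

32.2


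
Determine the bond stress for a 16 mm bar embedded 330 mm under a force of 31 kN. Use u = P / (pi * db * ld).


u = P / (pi * db * ld)
= 31 * 1000 / (pi * 16 * 330)
= 1.869 MPa

1.869


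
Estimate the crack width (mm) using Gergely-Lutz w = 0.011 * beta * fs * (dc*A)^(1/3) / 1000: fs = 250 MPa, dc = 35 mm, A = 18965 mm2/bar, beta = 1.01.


w = 0.011 * beta * fs * (dc * A)^(1/3) / 1000
= 0.011 * 1.01 * 250 * (35 * 18965)^(1/3) / 1000
= 0.242 mm

0.242


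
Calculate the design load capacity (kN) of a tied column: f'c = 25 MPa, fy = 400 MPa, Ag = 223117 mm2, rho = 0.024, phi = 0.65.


Ast = rho * Ag = 0.024 * 223117 = 5354.808 mm2
phi*Pn = 0.65 * 0.80 * (0.85 * 25 * (223117 - 5354.808) + 400 * 5354.808) / 1000
= 3520.07 kN

3520.07


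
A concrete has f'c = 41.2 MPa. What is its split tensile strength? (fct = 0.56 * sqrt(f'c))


fct = 0.56 * sqrt(41.2)
= 0.56 * 6.419
= 3.594 MPa

3.594


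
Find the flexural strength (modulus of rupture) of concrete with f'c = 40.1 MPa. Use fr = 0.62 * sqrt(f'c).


fr = 0.62 * sqrt(40.1)
= 3.926 MPa

3.926


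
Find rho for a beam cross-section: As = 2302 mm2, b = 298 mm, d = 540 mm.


rho = As / (b * d)
= 2302 / (298 * 540)
= 0.0143

0.0143


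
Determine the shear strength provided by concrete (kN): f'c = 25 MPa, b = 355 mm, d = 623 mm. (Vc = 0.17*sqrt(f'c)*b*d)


Vc = 0.17 * sqrt(25) * 355 * 623 / 1000
= 187.99 kN

187.99


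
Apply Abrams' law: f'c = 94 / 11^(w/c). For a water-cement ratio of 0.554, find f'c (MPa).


f'c = 94 / 11^0.554
= 94 / 3.775
= 24.9 MPa

24.9


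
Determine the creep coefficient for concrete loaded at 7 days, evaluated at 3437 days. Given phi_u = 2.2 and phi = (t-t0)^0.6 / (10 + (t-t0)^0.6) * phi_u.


dt = 3437 - 7 = 3430
phi = 3430^0.6 / (10 + 3430^0.6) * 2.2
= 2.045

2.045


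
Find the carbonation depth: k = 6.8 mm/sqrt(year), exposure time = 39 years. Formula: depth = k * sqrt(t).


depth = k * sqrt(t)
= 6.8 * sqrt(39)
= 42.47 mm

42.47


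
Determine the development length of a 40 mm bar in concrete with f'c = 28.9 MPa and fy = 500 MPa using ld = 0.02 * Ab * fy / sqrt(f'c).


Ab = pi * 40^2 / 4 = 1256.637 mm2
ld = 0.02 * 1256.637 * 500 / sqrt(28.9)
= 2337.6 mm

2337.6


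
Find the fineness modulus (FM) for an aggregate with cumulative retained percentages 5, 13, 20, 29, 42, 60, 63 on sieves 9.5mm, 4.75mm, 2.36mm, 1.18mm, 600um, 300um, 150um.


FM = sum(cumulative % retained) / 100
= 232 / 100
= 2.32

2.32


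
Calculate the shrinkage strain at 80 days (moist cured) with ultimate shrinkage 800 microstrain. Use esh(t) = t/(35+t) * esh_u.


esh(80) = 80 / (35 + 80) * 800
= 80 / 115 * 800
= 556.5 microstrain

556.5


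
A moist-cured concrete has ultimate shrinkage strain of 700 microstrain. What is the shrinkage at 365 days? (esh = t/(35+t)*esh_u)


esh(365) = 365 / (35 + 365) * 700
= 365 / 400 * 700
= 638.8 microstrain

638.8


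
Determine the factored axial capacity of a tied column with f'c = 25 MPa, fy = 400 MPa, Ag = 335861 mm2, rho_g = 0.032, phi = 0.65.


Ast = rho * Ag = 0.032 * 335861 = 10747.552 mm2
phi*Pn = 0.65 * 0.80 * (0.85 * 25 * (335861 - 10747.552) + 400 * 10747.552) / 1000
= 5827.99 kN

5827.99


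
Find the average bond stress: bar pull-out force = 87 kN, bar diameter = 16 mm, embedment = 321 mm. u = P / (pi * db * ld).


u = P / (pi * db * ld)
= 87 * 1000 / (pi * 16 * 321)
= 5.392 MPa

5.392


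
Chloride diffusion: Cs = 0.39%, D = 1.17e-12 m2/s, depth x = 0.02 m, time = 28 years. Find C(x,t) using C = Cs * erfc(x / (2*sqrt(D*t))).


t_seconds = 28 * 365.25 * 24 * 3600 = 883612800.0 s
arg = 0.02 / (2 * sqrt(1.17e-12 * 883612800.0))
= 0.311
erfc(0.311) = 0.6601
C = 0.39 * 0.6601 = 0.2574%

0.2574


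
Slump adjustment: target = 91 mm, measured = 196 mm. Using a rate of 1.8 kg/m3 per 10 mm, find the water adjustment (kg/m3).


Difference = 91 - 196 = -105 mm
Water adjustment = -105 * 1.8 / 10 = -18.9 kg/m3

-18.9


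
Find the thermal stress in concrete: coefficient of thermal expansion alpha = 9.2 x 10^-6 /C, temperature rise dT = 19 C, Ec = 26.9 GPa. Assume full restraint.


sigma = alpha * dT * Ec
= 9.2e-6 * 19 * 26.9 * 1000
= 4.702 MPa

4.702


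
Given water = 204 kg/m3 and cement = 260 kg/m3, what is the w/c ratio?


w/c = water / cement
w/c = 204 / 260 = 0.785

0.785


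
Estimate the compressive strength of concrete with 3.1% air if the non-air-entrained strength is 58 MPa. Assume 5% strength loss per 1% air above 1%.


Strength loss = (3.1 - 1) * 5 = 10.5%
f'c = 58 * (1 - 10.5/100)
= 51.91 MPa

51.91


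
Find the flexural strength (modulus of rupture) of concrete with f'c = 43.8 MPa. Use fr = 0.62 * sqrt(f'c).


fr = 0.62 * sqrt(43.8)
= 4.103 MPa

4.103


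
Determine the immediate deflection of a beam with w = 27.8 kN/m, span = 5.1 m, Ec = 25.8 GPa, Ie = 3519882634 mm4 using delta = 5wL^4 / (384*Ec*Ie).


Convert: L = 5.1 m = 5100 mm, Ec = 25.8 GPa = 25800 MPa
delta = 5 * 27.8 * 5100^4 / (384 * 25800 * 3519882634)
= 2.7 mm

2.7


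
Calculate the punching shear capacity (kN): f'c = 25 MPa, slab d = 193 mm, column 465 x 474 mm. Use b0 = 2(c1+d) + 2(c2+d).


b0 = 2*(465 + 193) + 2*(474 + 193) = 2650 mm
Vc = 0.33 * sqrt(25) * 2650 * 193 / 1000
= 843.89 kN

843.89


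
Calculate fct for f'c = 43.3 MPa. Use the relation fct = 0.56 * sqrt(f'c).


fct = 0.56 * sqrt(43.3)
= 0.56 * 6.58
= 3.685 MPa

3.685


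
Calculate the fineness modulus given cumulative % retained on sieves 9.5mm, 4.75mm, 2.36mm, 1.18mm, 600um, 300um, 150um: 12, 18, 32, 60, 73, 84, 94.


FM = sum(cumulative % retained) / 100
= 373 / 100
= 3.73

3.73


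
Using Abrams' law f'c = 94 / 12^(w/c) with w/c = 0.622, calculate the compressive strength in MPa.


f'c = 94 / 12^0.622
= 94 / 4.691
= 20.04 MPa

20.04


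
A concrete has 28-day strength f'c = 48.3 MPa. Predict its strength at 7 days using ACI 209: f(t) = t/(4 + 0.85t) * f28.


f(7) = 7 / (4 + 0.85 * 7) * 48.3
= 7 / 9.95 * 48.3
= 33.98 MPa

33.98


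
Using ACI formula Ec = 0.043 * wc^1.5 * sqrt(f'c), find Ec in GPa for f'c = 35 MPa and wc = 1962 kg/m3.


Ec = 0.043 * 1962^1.5 * sqrt(35) / 1000
= 22.11 GPa

22.11


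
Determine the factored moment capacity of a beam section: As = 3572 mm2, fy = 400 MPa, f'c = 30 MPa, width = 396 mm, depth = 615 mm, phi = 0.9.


a = As * fy / (0.85 * f'c * b)
= 3572 * 400 / (0.85 * 30 * 396)
= 141.4934 mm
Mn = As * fy * (d - a/2) / 10^6
= 777.6291 kN-m
phi*Mn = 0.9 * 777.6291 = 699.87 kN-m

699.87


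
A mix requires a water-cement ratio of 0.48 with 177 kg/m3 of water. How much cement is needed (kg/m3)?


Cement = water / (w/c)
= 177 / 0.48
= 368.8 kg/m3

368.8


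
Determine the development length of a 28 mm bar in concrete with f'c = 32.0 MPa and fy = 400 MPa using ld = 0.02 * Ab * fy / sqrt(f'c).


Ab = pi * 28^2 / 4 = 615.752 mm2
ld = 0.02 * 615.752 * 400 / sqrt(32.0)
= 870.8 mm

870.8


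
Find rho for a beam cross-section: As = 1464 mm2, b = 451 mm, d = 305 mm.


rho = As / (b * d)
= 1464 / (451 * 305)
= 0.0106

0.0106


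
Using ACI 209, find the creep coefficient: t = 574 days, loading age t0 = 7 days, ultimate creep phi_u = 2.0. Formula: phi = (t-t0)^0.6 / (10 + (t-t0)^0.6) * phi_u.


dt = 574 - 7 = 567
phi = 567^0.6 / (10 + 567^0.6) * 2.0
= 1.636

1.636


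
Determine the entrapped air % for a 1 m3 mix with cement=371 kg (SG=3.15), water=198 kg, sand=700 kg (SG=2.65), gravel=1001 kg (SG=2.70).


Vol cement = 371 / (3.15 * 1000) = 0.117778 m3
Vol water = 198 / 1000 = 0.198 m3
Vol sand = 700 / (2.65 * 1000) = 0.264151 m3
Vol gravel = 1001 / (2.70 * 1000) = 0.370741 m3
Total solid + water volume = 0.950669 m3
Air = (1 - 0.950669) * 100 = 4.93%

4.93


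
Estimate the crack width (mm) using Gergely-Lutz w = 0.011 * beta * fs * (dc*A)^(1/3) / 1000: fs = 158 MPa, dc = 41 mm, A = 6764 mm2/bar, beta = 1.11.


w = 0.011 * beta * fs * (dc * A)^(1/3) / 1000
= 0.011 * 1.11 * 158 * (41 * 6764)^(1/3) / 1000
= 0.126 mm

0.126


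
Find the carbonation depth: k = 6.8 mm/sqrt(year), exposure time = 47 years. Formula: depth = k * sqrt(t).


depth = k * sqrt(t)
= 6.8 * sqrt(47)
= 46.62 mm

46.62


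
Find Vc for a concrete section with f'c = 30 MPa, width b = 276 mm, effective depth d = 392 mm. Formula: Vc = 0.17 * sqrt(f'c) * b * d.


Vc = 0.17 * sqrt(30) * 276 * 392 / 1000
= 100.74 kN

100.74


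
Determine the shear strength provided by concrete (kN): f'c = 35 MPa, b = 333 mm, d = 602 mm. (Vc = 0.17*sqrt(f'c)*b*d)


Vc = 0.17 * sqrt(35) * 333 * 602 / 1000
= 201.62 kN

201.62


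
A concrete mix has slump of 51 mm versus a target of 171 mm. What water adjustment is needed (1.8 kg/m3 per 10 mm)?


Difference = 171 - 51 = 120 mm
Water adjustment = 120 * 1.8 / 10 = 21.6 kg/m3

21.6


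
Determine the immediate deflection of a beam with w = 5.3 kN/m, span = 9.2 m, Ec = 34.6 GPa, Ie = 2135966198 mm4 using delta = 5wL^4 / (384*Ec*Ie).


Convert: L = 9.2 m = 9200 mm, Ec = 34.6 GPa = 34600 MPa
delta = 5 * 5.3 * 9200^4 / (384 * 34600 * 2135966198)
= 6.69 mm

6.69


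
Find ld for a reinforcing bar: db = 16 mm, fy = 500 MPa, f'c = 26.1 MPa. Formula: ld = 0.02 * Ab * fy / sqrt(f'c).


Ab = pi * 16^2 / 4 = 201.062 mm2
ld = 0.02 * 201.062 * 500 / sqrt(26.1)
= 393.6 mm

393.6


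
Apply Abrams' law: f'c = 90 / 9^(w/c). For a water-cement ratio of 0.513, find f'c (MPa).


f'c = 90 / 9^0.513
= 90 / 3.087
= 29.16 MPa

29.16


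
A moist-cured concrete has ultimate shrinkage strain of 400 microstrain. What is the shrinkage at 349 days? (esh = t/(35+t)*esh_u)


esh(349) = 349 / (35 + 349) * 400
= 349 / 384 * 400
= 363.5 microstrain

363.5


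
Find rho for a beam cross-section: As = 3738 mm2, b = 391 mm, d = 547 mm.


rho = As / (b * d)
= 3738 / (391 * 547)
= 0.0175

0.0175


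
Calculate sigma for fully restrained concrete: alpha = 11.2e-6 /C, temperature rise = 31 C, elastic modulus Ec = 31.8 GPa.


sigma = alpha * dT * Ec
= 11.2e-6 * 31 * 31.8 * 1000
= 11.041 MPa

11.041


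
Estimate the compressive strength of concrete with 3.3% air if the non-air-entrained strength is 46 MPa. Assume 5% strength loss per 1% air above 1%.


Strength loss = (3.3 - 1) * 5 = 11.5%
f'c = 46 * (1 - 11.5/100)
= 40.71 MPa

40.71


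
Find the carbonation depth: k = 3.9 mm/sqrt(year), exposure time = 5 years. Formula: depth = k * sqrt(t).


depth = k * sqrt(t)
= 3.9 * sqrt(5)
= 8.72 mm

8.72


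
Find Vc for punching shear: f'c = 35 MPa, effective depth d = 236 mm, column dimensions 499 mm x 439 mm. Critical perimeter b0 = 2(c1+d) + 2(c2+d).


b0 = 2*(499 + 236) + 2*(439 + 236) = 2820 mm
Vc = 0.33 * sqrt(35) * 2820 * 236 / 1000
= 1299.3 kN

1299.3


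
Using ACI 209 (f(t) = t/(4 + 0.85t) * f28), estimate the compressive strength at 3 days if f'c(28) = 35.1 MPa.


f(3) = 3 / (4 + 0.85 * 3) * 35.1
= 3 / 6.55 * 35.1
= 16.08 MPa

16.08


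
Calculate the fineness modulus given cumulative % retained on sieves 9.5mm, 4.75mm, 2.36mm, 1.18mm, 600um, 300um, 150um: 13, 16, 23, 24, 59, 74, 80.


FM = sum(cumulative % retained) / 100
= 289 / 100
= 2.89

2.89


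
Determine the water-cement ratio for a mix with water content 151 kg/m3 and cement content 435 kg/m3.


w/c = water / cement
w/c = 151 / 435 = 0.347

0.347


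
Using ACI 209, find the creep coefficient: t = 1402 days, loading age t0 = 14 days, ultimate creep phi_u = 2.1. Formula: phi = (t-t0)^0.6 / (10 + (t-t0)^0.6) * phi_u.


dt = 1402 - 14 = 1388
phi = 1388^0.6 / (10 + 1388^0.6) * 2.1
= 1.858

1.858


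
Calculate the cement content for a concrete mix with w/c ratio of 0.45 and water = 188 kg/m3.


Cement = water / (w/c)
= 188 / 0.45
= 417.8 kg/m3

417.8


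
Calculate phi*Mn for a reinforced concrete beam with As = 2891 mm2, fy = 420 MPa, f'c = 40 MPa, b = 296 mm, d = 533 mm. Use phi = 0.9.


a = As * fy / (0.85 * f'c * b)
= 2891 * 420 / (0.85 * 40 * 296)
= 120.6498 mm
Mn = As * fy * (d - a/2) / 10^6
= 573.9315 kN-m
phi*Mn = 0.9 * 573.9315 = 516.54 kN-m

516.54


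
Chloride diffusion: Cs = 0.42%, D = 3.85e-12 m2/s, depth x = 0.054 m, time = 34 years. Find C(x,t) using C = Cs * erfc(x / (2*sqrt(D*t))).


t_seconds = 34 * 365.25 * 24 * 3600 = 1072958400.0 s
arg = 0.054 / (2 * sqrt(3.85e-12 * 1072958400.0))
= 0.4201
erfc(0.4201) = 0.5524
C = 0.42 * 0.5524 = 0.232%

0.232


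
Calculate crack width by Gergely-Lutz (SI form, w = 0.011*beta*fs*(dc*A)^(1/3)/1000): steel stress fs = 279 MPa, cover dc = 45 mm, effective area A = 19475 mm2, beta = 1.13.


w = 0.011 * beta * fs * (dc * A)^(1/3) / 1000
= 0.011 * 1.13 * 279 * (45 * 19475)^(1/3) / 1000
= 0.332 mm

0.332


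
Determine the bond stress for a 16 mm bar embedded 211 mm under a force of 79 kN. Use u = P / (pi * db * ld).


u = P / (pi * db * ld)
= 79 * 1000 / (pi * 16 * 211)
= 7.449 MPa

7.449


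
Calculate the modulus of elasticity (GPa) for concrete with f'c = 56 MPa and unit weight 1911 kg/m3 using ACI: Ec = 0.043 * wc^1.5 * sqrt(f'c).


Ec = 0.043 * 1911^1.5 * sqrt(56) / 1000
= 26.88 GPa

26.88


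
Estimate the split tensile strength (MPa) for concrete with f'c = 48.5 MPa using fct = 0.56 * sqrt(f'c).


fct = 0.56 * sqrt(48.5)
= 0.56 * 6.964
= 3.9 MPa

3.9


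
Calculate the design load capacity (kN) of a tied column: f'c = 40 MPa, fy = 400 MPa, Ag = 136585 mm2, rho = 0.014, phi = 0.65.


Ast = rho * Ag = 0.014 * 136585 = 1912.19 mm2
phi*Pn = 0.65 * 0.80 * (0.85 * 40 * (136585 - 1912.19) + 400 * 1912.19) / 1000
= 2778.75 kN

2778.75


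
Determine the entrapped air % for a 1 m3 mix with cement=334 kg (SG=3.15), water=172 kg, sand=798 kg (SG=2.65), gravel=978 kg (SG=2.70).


Vol cement = 334 / (3.15 * 1000) = 0.106032 m3
Vol water = 172 / 1000 = 0.172 m3
Vol sand = 798 / (2.65 * 1000) = 0.301132 m3
Vol gravel = 978 / (2.70 * 1000) = 0.362222 m3
Total solid + water volume = 0.941386 m3
Air = (1 - 0.941386) * 100 = 5.86%

5.86
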